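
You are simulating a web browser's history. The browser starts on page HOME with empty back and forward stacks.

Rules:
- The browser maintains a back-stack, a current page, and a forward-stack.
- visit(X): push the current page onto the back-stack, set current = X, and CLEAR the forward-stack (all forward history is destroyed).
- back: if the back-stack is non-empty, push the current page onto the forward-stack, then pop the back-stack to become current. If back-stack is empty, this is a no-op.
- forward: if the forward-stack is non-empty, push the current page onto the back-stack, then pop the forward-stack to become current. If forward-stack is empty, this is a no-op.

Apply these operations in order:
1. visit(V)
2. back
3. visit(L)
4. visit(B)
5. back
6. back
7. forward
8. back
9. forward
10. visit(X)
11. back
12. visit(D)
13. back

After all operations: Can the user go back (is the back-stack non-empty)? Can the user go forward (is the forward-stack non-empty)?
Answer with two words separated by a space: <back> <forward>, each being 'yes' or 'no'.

Answer: yes yes

Derivation:
After 1 (visit(V)): cur=V back=1 fwd=0
After 2 (back): cur=HOME back=0 fwd=1
After 3 (visit(L)): cur=L back=1 fwd=0
After 4 (visit(B)): cur=B back=2 fwd=0
After 5 (back): cur=L back=1 fwd=1
After 6 (back): cur=HOME back=0 fwd=2
After 7 (forward): cur=L back=1 fwd=1
After 8 (back): cur=HOME back=0 fwd=2
After 9 (forward): cur=L back=1 fwd=1
After 10 (visit(X)): cur=X back=2 fwd=0
After 11 (back): cur=L back=1 fwd=1
After 12 (visit(D)): cur=D back=2 fwd=0
After 13 (back): cur=L back=1 fwd=1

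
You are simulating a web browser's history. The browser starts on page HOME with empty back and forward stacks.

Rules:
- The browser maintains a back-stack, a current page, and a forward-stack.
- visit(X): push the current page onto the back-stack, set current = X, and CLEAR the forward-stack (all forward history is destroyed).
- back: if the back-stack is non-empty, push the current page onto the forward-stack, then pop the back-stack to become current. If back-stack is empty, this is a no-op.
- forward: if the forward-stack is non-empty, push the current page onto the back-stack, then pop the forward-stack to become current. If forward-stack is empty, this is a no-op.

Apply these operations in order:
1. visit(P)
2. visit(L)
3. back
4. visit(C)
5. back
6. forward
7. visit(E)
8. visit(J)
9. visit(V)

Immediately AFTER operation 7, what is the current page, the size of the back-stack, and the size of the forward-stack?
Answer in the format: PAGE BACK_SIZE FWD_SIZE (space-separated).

After 1 (visit(P)): cur=P back=1 fwd=0
After 2 (visit(L)): cur=L back=2 fwd=0
After 3 (back): cur=P back=1 fwd=1
After 4 (visit(C)): cur=C back=2 fwd=0
After 5 (back): cur=P back=1 fwd=1
After 6 (forward): cur=C back=2 fwd=0
After 7 (visit(E)): cur=E back=3 fwd=0

E 3 0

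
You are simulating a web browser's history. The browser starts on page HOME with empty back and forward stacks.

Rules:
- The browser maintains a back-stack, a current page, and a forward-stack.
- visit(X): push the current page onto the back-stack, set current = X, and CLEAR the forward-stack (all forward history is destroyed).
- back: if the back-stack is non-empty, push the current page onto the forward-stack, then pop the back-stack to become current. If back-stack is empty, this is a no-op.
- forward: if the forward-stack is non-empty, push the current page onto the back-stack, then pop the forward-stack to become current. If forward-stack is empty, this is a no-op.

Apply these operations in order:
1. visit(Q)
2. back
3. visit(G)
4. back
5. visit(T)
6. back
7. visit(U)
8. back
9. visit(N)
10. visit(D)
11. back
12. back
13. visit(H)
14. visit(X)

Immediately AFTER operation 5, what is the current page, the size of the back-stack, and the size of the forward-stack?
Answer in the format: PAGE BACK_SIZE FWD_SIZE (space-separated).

After 1 (visit(Q)): cur=Q back=1 fwd=0
After 2 (back): cur=HOME back=0 fwd=1
After 3 (visit(G)): cur=G back=1 fwd=0
After 4 (back): cur=HOME back=0 fwd=1
After 5 (visit(T)): cur=T back=1 fwd=0

T 1 0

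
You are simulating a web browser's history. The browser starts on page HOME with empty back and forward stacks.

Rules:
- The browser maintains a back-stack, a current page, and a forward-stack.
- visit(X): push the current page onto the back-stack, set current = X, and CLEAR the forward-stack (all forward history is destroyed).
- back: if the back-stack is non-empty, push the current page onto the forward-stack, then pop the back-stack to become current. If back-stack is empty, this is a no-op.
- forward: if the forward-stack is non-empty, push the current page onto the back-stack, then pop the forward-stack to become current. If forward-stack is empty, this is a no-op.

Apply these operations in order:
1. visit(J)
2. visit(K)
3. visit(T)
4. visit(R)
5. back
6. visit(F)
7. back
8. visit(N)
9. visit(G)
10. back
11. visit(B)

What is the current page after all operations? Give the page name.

After 1 (visit(J)): cur=J back=1 fwd=0
After 2 (visit(K)): cur=K back=2 fwd=0
After 3 (visit(T)): cur=T back=3 fwd=0
After 4 (visit(R)): cur=R back=4 fwd=0
After 5 (back): cur=T back=3 fwd=1
After 6 (visit(F)): cur=F back=4 fwd=0
After 7 (back): cur=T back=3 fwd=1
After 8 (visit(N)): cur=N back=4 fwd=0
After 9 (visit(G)): cur=G back=5 fwd=0
After 10 (back): cur=N back=4 fwd=1
After 11 (visit(B)): cur=B back=5 fwd=0

Answer: B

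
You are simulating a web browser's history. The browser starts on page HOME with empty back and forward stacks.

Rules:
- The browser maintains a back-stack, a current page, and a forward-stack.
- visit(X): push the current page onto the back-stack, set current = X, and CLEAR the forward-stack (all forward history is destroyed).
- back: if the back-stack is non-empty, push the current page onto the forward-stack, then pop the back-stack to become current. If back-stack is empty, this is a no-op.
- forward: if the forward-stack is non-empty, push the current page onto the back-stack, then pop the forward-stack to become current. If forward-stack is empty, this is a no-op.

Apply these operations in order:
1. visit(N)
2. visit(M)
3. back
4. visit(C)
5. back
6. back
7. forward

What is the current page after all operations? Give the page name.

After 1 (visit(N)): cur=N back=1 fwd=0
After 2 (visit(M)): cur=M back=2 fwd=0
After 3 (back): cur=N back=1 fwd=1
After 4 (visit(C)): cur=C back=2 fwd=0
After 5 (back): cur=N back=1 fwd=1
After 6 (back): cur=HOME back=0 fwd=2
After 7 (forward): cur=N back=1 fwd=1

Answer: N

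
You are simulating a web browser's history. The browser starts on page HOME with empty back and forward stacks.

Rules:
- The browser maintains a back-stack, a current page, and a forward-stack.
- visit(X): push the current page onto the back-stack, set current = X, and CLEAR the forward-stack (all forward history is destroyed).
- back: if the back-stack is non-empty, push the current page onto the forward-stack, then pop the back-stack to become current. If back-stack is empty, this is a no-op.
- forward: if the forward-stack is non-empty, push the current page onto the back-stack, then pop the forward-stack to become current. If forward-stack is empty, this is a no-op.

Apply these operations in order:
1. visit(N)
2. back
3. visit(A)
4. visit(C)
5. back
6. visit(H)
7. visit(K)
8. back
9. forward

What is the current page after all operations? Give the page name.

After 1 (visit(N)): cur=N back=1 fwd=0
After 2 (back): cur=HOME back=0 fwd=1
After 3 (visit(A)): cur=A back=1 fwd=0
After 4 (visit(C)): cur=C back=2 fwd=0
After 5 (back): cur=A back=1 fwd=1
After 6 (visit(H)): cur=H back=2 fwd=0
After 7 (visit(K)): cur=K back=3 fwd=0
After 8 (back): cur=H back=2 fwd=1
After 9 (forward): cur=K back=3 fwd=0

Answer: K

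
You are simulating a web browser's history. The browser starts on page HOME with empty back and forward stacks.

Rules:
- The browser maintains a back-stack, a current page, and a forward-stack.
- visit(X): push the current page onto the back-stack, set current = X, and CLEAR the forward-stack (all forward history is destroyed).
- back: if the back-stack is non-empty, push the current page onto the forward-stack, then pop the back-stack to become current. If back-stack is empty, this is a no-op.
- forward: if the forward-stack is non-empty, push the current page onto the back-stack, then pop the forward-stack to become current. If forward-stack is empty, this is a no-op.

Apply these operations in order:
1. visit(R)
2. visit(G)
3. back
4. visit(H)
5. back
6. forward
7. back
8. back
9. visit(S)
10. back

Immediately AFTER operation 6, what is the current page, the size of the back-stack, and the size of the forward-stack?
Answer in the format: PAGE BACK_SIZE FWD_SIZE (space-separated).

After 1 (visit(R)): cur=R back=1 fwd=0
After 2 (visit(G)): cur=G back=2 fwd=0
After 3 (back): cur=R back=1 fwd=1
After 4 (visit(H)): cur=H back=2 fwd=0
After 5 (back): cur=R back=1 fwd=1
After 6 (forward): cur=H back=2 fwd=0

H 2 0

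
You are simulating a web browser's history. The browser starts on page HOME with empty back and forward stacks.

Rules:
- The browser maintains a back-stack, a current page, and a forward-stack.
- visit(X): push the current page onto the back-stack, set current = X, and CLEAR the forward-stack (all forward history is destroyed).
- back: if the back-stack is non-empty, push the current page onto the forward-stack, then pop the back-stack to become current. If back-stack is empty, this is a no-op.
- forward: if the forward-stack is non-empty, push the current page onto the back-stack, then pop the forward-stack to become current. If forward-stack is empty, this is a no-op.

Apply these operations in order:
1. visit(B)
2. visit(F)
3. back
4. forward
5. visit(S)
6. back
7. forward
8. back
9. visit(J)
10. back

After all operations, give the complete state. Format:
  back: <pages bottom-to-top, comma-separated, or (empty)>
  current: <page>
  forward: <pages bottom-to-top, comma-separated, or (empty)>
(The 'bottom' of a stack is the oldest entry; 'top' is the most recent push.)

Answer: back: HOME,B
current: F
forward: J

Derivation:
After 1 (visit(B)): cur=B back=1 fwd=0
After 2 (visit(F)): cur=F back=2 fwd=0
After 3 (back): cur=B back=1 fwd=1
After 4 (forward): cur=F back=2 fwd=0
After 5 (visit(S)): cur=S back=3 fwd=0
After 6 (back): cur=F back=2 fwd=1
After 7 (forward): cur=S back=3 fwd=0
After 8 (back): cur=F back=2 fwd=1
After 9 (visit(J)): cur=J back=3 fwd=0
After 10 (back): cur=F back=2 fwd=1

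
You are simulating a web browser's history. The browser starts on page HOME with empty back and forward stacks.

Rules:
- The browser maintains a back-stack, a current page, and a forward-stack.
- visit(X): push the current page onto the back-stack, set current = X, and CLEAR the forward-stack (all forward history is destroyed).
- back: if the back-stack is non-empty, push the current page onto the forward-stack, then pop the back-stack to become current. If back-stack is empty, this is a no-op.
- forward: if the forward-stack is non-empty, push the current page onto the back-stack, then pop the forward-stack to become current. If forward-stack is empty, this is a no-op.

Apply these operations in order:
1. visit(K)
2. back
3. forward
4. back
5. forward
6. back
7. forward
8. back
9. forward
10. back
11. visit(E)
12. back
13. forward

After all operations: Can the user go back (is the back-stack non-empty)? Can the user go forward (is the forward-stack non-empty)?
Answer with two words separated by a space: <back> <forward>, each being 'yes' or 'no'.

Answer: yes no

Derivation:
After 1 (visit(K)): cur=K back=1 fwd=0
After 2 (back): cur=HOME back=0 fwd=1
After 3 (forward): cur=K back=1 fwd=0
After 4 (back): cur=HOME back=0 fwd=1
After 5 (forward): cur=K back=1 fwd=0
After 6 (back): cur=HOME back=0 fwd=1
After 7 (forward): cur=K back=1 fwd=0
After 8 (back): cur=HOME back=0 fwd=1
After 9 (forward): cur=K back=1 fwd=0
After 10 (back): cur=HOME back=0 fwd=1
After 11 (visit(E)): cur=E back=1 fwd=0
After 12 (back): cur=HOME back=0 fwd=1
After 13 (forward): cur=E back=1 fwd=0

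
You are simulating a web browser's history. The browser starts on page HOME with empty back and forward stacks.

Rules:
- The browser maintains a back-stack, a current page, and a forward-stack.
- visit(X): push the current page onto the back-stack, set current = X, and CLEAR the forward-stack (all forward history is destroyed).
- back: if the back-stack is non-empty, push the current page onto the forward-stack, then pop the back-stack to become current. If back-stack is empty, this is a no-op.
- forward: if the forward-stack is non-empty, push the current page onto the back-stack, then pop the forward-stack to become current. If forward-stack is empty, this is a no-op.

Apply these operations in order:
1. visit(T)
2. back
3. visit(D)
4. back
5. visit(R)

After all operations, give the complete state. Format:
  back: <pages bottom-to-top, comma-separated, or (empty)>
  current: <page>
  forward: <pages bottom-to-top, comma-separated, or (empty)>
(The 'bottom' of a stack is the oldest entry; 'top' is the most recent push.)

Answer: back: HOME
current: R
forward: (empty)

Derivation:
After 1 (visit(T)): cur=T back=1 fwd=0
After 2 (back): cur=HOME back=0 fwd=1
After 3 (visit(D)): cur=D back=1 fwd=0
After 4 (back): cur=HOME back=0 fwd=1
After 5 (visit(R)): cur=R back=1 fwd=0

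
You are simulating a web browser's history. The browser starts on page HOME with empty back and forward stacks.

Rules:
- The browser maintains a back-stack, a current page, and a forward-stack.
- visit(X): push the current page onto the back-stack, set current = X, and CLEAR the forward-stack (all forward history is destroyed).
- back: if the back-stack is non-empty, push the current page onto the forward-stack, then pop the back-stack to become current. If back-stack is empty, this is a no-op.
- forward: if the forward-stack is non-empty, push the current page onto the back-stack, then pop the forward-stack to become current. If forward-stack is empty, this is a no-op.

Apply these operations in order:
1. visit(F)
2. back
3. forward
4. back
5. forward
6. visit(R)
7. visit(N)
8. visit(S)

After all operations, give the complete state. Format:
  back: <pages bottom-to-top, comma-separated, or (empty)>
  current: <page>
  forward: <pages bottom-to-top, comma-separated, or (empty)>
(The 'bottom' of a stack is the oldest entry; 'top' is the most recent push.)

Answer: back: HOME,F,R,N
current: S
forward: (empty)

Derivation:
After 1 (visit(F)): cur=F back=1 fwd=0
After 2 (back): cur=HOME back=0 fwd=1
After 3 (forward): cur=F back=1 fwd=0
After 4 (back): cur=HOME back=0 fwd=1
After 5 (forward): cur=F back=1 fwd=0
After 6 (visit(R)): cur=R back=2 fwd=0
After 7 (visit(N)): cur=N back=3 fwd=0
After 8 (visit(S)): cur=S back=4 fwd=0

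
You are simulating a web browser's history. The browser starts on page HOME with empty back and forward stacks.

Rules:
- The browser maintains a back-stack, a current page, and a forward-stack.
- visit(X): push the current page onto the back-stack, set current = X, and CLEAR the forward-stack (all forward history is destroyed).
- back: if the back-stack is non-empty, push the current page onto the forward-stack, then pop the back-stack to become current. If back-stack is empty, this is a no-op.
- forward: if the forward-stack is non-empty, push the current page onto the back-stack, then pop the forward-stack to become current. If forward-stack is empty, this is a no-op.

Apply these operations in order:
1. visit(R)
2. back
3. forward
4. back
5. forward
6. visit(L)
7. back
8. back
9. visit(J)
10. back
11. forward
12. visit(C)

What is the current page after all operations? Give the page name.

Answer: C

Derivation:
After 1 (visit(R)): cur=R back=1 fwd=0
After 2 (back): cur=HOME back=0 fwd=1
After 3 (forward): cur=R back=1 fwd=0
After 4 (back): cur=HOME back=0 fwd=1
After 5 (forward): cur=R back=1 fwd=0
After 6 (visit(L)): cur=L back=2 fwd=0
After 7 (back): cur=R back=1 fwd=1
After 8 (back): cur=HOME back=0 fwd=2
After 9 (visit(J)): cur=J back=1 fwd=0
After 10 (back): cur=HOME back=0 fwd=1
After 11 (forward): cur=J back=1 fwd=0
After 12 (visit(C)): cur=C back=2 fwd=0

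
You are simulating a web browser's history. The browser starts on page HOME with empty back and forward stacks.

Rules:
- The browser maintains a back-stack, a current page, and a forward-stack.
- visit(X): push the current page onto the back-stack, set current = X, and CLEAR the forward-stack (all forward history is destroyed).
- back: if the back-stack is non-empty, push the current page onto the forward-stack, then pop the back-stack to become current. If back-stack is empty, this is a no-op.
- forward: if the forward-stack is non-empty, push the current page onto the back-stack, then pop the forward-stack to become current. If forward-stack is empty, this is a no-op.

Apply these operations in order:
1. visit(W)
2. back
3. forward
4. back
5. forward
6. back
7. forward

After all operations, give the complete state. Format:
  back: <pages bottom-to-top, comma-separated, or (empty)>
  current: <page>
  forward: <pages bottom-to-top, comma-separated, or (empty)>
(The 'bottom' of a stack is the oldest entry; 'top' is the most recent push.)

Answer: back: HOME
current: W
forward: (empty)

Derivation:
After 1 (visit(W)): cur=W back=1 fwd=0
After 2 (back): cur=HOME back=0 fwd=1
After 3 (forward): cur=W back=1 fwd=0
After 4 (back): cur=HOME back=0 fwd=1
After 5 (forward): cur=W back=1 fwd=0
After 6 (back): cur=HOME back=0 fwd=1
After 7 (forward): cur=W back=1 fwd=0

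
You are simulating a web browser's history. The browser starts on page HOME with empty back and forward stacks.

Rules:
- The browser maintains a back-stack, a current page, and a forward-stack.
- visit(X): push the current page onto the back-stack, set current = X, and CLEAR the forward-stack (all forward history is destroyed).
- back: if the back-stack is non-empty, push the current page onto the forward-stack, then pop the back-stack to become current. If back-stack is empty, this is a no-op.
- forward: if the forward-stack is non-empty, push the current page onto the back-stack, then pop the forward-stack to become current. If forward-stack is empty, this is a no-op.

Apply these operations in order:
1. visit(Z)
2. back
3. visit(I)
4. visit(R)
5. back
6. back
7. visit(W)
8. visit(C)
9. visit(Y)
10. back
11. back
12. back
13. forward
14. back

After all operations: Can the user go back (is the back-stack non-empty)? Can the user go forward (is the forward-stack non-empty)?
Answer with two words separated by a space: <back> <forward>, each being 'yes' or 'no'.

After 1 (visit(Z)): cur=Z back=1 fwd=0
After 2 (back): cur=HOME back=0 fwd=1
After 3 (visit(I)): cur=I back=1 fwd=0
After 4 (visit(R)): cur=R back=2 fwd=0
After 5 (back): cur=I back=1 fwd=1
After 6 (back): cur=HOME back=0 fwd=2
After 7 (visit(W)): cur=W back=1 fwd=0
After 8 (visit(C)): cur=C back=2 fwd=0
After 9 (visit(Y)): cur=Y back=3 fwd=0
After 10 (back): cur=C back=2 fwd=1
After 11 (back): cur=W back=1 fwd=2
After 12 (back): cur=HOME back=0 fwd=3
After 13 (forward): cur=W back=1 fwd=2
After 14 (back): cur=HOME back=0 fwd=3

Answer: no yes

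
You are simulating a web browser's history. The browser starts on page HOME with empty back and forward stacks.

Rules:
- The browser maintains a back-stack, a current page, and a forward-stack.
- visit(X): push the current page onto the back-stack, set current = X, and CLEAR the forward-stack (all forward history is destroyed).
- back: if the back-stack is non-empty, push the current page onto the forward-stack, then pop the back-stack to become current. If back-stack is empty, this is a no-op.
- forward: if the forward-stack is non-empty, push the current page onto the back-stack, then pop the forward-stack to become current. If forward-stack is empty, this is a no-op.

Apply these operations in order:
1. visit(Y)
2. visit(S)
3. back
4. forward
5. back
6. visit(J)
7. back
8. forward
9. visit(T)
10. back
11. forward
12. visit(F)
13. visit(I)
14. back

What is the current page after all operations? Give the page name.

After 1 (visit(Y)): cur=Y back=1 fwd=0
After 2 (visit(S)): cur=S back=2 fwd=0
After 3 (back): cur=Y back=1 fwd=1
After 4 (forward): cur=S back=2 fwd=0
After 5 (back): cur=Y back=1 fwd=1
After 6 (visit(J)): cur=J back=2 fwd=0
After 7 (back): cur=Y back=1 fwd=1
After 8 (forward): cur=J back=2 fwd=0
After 9 (visit(T)): cur=T back=3 fwd=0
After 10 (back): cur=J back=2 fwd=1
After 11 (forward): cur=T back=3 fwd=0
After 12 (visit(F)): cur=F back=4 fwd=0
After 13 (visit(I)): cur=I back=5 fwd=0
After 14 (back): cur=F back=4 fwd=1

Answer: F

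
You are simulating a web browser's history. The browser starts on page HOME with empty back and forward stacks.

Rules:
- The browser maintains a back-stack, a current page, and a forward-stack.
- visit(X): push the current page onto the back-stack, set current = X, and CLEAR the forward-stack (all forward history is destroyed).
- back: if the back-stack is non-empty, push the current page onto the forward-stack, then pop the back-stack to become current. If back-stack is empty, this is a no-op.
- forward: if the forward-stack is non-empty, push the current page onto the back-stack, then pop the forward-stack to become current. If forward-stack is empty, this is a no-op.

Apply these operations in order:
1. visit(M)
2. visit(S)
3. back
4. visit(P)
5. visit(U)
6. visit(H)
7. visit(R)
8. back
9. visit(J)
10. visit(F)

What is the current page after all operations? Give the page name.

After 1 (visit(M)): cur=M back=1 fwd=0
After 2 (visit(S)): cur=S back=2 fwd=0
After 3 (back): cur=M back=1 fwd=1
After 4 (visit(P)): cur=P back=2 fwd=0
After 5 (visit(U)): cur=U back=3 fwd=0
After 6 (visit(H)): cur=H back=4 fwd=0
After 7 (visit(R)): cur=R back=5 fwd=0
After 8 (back): cur=H back=4 fwd=1
After 9 (visit(J)): cur=J back=5 fwd=0
After 10 (visit(F)): cur=F back=6 fwd=0

Answer: F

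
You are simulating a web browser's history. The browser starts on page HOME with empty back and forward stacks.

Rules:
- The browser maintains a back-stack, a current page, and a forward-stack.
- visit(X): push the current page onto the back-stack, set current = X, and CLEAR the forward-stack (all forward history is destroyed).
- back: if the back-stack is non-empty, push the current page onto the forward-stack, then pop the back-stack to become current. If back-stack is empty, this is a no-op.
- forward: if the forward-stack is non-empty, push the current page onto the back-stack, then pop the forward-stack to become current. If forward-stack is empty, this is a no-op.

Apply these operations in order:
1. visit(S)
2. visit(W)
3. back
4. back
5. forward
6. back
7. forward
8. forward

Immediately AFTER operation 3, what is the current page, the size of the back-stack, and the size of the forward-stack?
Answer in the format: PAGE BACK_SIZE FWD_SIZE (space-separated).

After 1 (visit(S)): cur=S back=1 fwd=0
After 2 (visit(W)): cur=W back=2 fwd=0
After 3 (back): cur=S back=1 fwd=1

S 1 1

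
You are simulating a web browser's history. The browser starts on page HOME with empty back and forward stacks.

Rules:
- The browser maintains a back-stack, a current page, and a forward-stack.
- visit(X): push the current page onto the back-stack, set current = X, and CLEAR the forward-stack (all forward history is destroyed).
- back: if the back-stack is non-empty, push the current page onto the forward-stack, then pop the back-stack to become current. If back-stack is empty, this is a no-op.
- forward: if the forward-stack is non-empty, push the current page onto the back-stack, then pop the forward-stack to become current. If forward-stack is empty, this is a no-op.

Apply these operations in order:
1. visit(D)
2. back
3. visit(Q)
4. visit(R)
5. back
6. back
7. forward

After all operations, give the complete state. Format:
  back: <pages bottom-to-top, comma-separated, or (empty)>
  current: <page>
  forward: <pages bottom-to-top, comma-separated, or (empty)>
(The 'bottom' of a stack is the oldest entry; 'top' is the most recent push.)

After 1 (visit(D)): cur=D back=1 fwd=0
After 2 (back): cur=HOME back=0 fwd=1
After 3 (visit(Q)): cur=Q back=1 fwd=0
After 4 (visit(R)): cur=R back=2 fwd=0
After 5 (back): cur=Q back=1 fwd=1
After 6 (back): cur=HOME back=0 fwd=2
After 7 (forward): cur=Q back=1 fwd=1

Answer: back: HOME
current: Q
forward: R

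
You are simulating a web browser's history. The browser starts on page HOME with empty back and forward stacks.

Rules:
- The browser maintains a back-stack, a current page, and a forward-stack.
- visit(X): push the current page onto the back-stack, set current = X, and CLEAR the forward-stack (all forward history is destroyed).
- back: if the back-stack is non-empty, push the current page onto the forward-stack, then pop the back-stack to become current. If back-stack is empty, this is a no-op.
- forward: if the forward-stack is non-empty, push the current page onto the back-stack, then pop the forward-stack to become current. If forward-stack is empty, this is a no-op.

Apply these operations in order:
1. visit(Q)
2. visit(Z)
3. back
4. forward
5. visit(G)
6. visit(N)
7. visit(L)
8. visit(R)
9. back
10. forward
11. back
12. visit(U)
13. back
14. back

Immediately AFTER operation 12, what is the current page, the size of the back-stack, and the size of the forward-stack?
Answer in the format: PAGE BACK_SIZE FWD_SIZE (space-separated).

After 1 (visit(Q)): cur=Q back=1 fwd=0
After 2 (visit(Z)): cur=Z back=2 fwd=0
After 3 (back): cur=Q back=1 fwd=1
After 4 (forward): cur=Z back=2 fwd=0
After 5 (visit(G)): cur=G back=3 fwd=0
After 6 (visit(N)): cur=N back=4 fwd=0
After 7 (visit(L)): cur=L back=5 fwd=0
After 8 (visit(R)): cur=R back=6 fwd=0
After 9 (back): cur=L back=5 fwd=1
After 10 (forward): cur=R back=6 fwd=0
After 11 (back): cur=L back=5 fwd=1
After 12 (visit(U)): cur=U back=6 fwd=0

U 6 0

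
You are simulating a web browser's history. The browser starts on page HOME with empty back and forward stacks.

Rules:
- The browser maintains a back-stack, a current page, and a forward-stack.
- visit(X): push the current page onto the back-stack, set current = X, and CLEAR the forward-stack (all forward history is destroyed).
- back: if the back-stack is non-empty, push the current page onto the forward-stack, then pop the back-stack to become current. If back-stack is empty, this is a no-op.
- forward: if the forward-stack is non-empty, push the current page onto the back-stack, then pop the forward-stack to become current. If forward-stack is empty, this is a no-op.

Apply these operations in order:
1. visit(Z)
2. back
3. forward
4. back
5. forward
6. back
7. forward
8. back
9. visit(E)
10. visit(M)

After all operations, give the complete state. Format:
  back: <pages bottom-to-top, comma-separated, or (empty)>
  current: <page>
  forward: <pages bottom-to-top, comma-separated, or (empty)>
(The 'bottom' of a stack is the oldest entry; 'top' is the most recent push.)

After 1 (visit(Z)): cur=Z back=1 fwd=0
After 2 (back): cur=HOME back=0 fwd=1
After 3 (forward): cur=Z back=1 fwd=0
After 4 (back): cur=HOME back=0 fwd=1
After 5 (forward): cur=Z back=1 fwd=0
After 6 (back): cur=HOME back=0 fwd=1
After 7 (forward): cur=Z back=1 fwd=0
After 8 (back): cur=HOME back=0 fwd=1
After 9 (visit(E)): cur=E back=1 fwd=0
After 10 (visit(M)): cur=M back=2 fwd=0

Answer: back: HOME,E
current: M
forward: (empty)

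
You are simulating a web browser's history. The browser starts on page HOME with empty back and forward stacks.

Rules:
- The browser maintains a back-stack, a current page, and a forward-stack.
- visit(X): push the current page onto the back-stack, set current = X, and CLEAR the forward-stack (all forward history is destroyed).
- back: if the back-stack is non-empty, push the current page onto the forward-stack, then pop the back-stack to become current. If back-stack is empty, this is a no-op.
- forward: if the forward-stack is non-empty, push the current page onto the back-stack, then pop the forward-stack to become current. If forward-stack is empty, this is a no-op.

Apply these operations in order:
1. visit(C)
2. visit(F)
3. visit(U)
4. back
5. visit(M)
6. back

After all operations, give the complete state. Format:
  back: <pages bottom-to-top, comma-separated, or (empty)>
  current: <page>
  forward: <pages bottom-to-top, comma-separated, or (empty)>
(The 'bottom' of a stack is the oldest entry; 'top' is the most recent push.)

Answer: back: HOME,C
current: F
forward: M

Derivation:
After 1 (visit(C)): cur=C back=1 fwd=0
After 2 (visit(F)): cur=F back=2 fwd=0
After 3 (visit(U)): cur=U back=3 fwd=0
After 4 (back): cur=F back=2 fwd=1
After 5 (visit(M)): cur=M back=3 fwd=0
After 6 (back): cur=F back=2 fwd=1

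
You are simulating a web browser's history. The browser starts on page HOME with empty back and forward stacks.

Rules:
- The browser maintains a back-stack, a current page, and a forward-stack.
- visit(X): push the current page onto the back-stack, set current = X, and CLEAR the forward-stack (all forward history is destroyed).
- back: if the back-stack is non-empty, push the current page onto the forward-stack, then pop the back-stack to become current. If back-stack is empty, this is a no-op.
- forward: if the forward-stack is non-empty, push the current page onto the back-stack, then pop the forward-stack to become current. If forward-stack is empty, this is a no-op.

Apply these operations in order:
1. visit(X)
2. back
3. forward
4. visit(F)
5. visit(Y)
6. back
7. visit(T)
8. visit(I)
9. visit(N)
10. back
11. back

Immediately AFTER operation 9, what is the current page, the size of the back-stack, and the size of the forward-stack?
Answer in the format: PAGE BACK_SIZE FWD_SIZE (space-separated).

After 1 (visit(X)): cur=X back=1 fwd=0
After 2 (back): cur=HOME back=0 fwd=1
After 3 (forward): cur=X back=1 fwd=0
After 4 (visit(F)): cur=F back=2 fwd=0
After 5 (visit(Y)): cur=Y back=3 fwd=0
After 6 (back): cur=F back=2 fwd=1
After 7 (visit(T)): cur=T back=3 fwd=0
After 8 (visit(I)): cur=I back=4 fwd=0
After 9 (visit(N)): cur=N back=5 fwd=0

N 5 0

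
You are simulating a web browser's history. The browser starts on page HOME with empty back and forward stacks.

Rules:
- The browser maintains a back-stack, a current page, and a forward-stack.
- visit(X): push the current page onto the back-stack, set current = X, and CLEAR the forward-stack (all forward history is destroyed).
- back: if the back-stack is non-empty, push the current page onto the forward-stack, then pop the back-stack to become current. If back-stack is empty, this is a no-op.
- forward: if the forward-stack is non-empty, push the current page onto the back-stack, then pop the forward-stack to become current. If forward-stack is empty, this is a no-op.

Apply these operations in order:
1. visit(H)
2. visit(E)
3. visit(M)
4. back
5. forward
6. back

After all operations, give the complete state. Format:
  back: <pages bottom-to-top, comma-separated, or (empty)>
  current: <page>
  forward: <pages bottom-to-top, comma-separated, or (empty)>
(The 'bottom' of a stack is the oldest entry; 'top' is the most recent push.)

After 1 (visit(H)): cur=H back=1 fwd=0
After 2 (visit(E)): cur=E back=2 fwd=0
After 3 (visit(M)): cur=M back=3 fwd=0
After 4 (back): cur=E back=2 fwd=1
After 5 (forward): cur=M back=3 fwd=0
After 6 (back): cur=E back=2 fwd=1

Answer: back: HOME,H
current: E
forward: M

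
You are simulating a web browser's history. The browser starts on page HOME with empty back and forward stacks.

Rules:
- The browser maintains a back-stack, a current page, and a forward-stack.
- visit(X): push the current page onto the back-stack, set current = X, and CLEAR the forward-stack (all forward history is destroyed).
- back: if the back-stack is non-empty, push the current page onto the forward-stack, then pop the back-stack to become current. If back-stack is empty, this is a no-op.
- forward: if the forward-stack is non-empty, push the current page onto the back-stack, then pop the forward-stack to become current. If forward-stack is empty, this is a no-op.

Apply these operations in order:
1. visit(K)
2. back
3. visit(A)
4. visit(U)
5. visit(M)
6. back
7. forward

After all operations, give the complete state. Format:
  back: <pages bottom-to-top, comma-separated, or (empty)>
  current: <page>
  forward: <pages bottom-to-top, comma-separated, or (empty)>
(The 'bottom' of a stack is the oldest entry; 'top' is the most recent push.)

After 1 (visit(K)): cur=K back=1 fwd=0
After 2 (back): cur=HOME back=0 fwd=1
After 3 (visit(A)): cur=A back=1 fwd=0
After 4 (visit(U)): cur=U back=2 fwd=0
After 5 (visit(M)): cur=M back=3 fwd=0
After 6 (back): cur=U back=2 fwd=1
After 7 (forward): cur=M back=3 fwd=0

Answer: back: HOME,A,U
current: M
forward: (empty)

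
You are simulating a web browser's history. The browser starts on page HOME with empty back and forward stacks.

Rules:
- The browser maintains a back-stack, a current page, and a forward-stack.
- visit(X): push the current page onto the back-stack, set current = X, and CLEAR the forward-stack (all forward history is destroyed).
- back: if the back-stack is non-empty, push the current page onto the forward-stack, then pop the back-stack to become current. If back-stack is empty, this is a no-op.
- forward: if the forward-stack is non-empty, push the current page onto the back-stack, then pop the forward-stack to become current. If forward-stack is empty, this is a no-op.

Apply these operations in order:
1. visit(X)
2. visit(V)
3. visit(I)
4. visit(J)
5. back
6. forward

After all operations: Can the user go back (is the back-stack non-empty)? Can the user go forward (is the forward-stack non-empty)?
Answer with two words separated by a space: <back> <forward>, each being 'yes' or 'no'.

Answer: yes no

Derivation:
After 1 (visit(X)): cur=X back=1 fwd=0
After 2 (visit(V)): cur=V back=2 fwd=0
After 3 (visit(I)): cur=I back=3 fwd=0
After 4 (visit(J)): cur=J back=4 fwd=0
After 5 (back): cur=I back=3 fwd=1
After 6 (forward): cur=J back=4 fwd=0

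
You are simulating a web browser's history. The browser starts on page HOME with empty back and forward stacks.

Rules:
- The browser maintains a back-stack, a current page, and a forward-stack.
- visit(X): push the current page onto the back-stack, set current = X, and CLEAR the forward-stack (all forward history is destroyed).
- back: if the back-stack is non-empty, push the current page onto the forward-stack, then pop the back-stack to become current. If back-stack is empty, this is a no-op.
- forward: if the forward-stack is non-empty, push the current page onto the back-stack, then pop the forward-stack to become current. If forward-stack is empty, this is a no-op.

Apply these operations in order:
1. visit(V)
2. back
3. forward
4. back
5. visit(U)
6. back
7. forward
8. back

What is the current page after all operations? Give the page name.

After 1 (visit(V)): cur=V back=1 fwd=0
After 2 (back): cur=HOME back=0 fwd=1
After 3 (forward): cur=V back=1 fwd=0
After 4 (back): cur=HOME back=0 fwd=1
After 5 (visit(U)): cur=U back=1 fwd=0
After 6 (back): cur=HOME back=0 fwd=1
After 7 (forward): cur=U back=1 fwd=0
After 8 (back): cur=HOME back=0 fwd=1

Answer: HOME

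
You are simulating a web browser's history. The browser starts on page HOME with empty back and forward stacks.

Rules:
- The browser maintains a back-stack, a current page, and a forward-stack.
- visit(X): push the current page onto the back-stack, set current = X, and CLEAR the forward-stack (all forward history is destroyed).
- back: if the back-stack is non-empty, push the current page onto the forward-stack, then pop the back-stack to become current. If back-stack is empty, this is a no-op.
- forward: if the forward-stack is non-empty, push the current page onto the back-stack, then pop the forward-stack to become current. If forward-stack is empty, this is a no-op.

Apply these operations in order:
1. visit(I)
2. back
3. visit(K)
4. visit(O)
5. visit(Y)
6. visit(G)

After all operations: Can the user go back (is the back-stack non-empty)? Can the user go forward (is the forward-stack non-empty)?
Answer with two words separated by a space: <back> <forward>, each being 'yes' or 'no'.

Answer: yes no

Derivation:
After 1 (visit(I)): cur=I back=1 fwd=0
After 2 (back): cur=HOME back=0 fwd=1
After 3 (visit(K)): cur=K back=1 fwd=0
After 4 (visit(O)): cur=O back=2 fwd=0
After 5 (visit(Y)): cur=Y back=3 fwd=0
After 6 (visit(G)): cur=G back=4 fwd=0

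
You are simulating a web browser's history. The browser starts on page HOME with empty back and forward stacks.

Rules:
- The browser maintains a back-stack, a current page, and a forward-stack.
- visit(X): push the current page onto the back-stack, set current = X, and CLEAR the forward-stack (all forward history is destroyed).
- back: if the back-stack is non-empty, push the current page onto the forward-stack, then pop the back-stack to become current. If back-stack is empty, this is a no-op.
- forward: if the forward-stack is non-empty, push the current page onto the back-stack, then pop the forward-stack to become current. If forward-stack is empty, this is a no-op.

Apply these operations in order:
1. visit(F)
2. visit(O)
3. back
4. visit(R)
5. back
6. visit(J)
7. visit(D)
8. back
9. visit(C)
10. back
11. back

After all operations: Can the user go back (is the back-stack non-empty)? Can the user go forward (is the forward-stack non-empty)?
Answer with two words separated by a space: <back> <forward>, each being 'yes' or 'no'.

Answer: yes yes

Derivation:
After 1 (visit(F)): cur=F back=1 fwd=0
After 2 (visit(O)): cur=O back=2 fwd=0
After 3 (back): cur=F back=1 fwd=1
After 4 (visit(R)): cur=R back=2 fwd=0
After 5 (back): cur=F back=1 fwd=1
After 6 (visit(J)): cur=J back=2 fwd=0
After 7 (visit(D)): cur=D back=3 fwd=0
After 8 (back): cur=J back=2 fwd=1
After 9 (visit(C)): cur=C back=3 fwd=0
After 10 (back): cur=J back=2 fwd=1
After 11 (back): cur=F back=1 fwd=2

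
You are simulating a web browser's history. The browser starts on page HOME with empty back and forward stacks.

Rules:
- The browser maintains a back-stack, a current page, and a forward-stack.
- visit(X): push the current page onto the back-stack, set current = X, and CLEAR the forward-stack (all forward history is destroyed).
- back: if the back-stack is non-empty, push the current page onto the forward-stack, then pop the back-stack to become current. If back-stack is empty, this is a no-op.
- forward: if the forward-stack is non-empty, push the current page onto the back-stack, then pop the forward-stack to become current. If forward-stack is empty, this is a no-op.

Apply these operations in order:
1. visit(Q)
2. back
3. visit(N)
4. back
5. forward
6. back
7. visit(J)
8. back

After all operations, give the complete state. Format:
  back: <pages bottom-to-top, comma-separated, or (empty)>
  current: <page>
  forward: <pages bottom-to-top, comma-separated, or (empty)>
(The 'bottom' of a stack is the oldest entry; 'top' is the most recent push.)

Answer: back: (empty)
current: HOME
forward: J

Derivation:
After 1 (visit(Q)): cur=Q back=1 fwd=0
After 2 (back): cur=HOME back=0 fwd=1
After 3 (visit(N)): cur=N back=1 fwd=0
After 4 (back): cur=HOME back=0 fwd=1
After 5 (forward): cur=N back=1 fwd=0
After 6 (back): cur=HOME back=0 fwd=1
After 7 (visit(J)): cur=J back=1 fwd=0
After 8 (back): cur=HOME back=0 fwd=1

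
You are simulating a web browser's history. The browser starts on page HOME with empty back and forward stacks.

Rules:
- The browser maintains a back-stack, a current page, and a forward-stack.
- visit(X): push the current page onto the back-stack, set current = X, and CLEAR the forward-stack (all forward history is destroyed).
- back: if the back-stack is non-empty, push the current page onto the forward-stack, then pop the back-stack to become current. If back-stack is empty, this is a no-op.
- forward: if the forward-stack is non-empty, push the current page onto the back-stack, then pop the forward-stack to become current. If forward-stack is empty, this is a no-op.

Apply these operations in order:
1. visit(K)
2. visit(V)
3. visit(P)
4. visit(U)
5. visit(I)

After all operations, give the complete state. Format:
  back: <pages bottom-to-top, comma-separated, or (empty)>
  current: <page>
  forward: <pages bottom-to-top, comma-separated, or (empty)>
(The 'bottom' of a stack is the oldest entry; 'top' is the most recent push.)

After 1 (visit(K)): cur=K back=1 fwd=0
After 2 (visit(V)): cur=V back=2 fwd=0
After 3 (visit(P)): cur=P back=3 fwd=0
After 4 (visit(U)): cur=U back=4 fwd=0
After 5 (visit(I)): cur=I back=5 fwd=0

Answer: back: HOME,K,V,P,U
current: I
forward: (empty)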